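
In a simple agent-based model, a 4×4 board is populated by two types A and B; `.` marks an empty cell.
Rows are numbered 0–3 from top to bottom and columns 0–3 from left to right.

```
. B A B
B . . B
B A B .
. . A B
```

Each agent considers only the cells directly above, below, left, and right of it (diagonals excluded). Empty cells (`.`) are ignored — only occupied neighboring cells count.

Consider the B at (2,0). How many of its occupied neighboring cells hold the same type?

Occupied neighbors of (2,0): (1,0)=B, (2,1)=A.
Same type (B): 1 of 2.

1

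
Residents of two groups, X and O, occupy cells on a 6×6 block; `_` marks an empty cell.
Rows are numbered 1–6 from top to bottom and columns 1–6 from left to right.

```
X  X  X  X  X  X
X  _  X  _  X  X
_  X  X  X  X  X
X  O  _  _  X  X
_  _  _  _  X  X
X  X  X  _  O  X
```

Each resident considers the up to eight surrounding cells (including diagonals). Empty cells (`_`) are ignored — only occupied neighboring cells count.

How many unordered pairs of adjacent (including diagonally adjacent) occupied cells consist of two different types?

Scan each occupied cell's neighbors to the right and below (and the two forward diagonals) so each pair is counted once.
Row 1: X(1,1)–X(1,2)= X(1,1)–X(2,1)= X(1,2)–X(1,3)= X(1,2)–X(2,3)= X(1,2)–X(2,1)= X(1,3)–X(1,4)= X(1,3)–X(2,3)= X(1,4)–X(1,5)= X(1,4)–X(2,5)= X(1,4)–X(2,3)= X(1,5)–X(1,6)= X(1,5)–X(2,5)= X(1,5)–X(2,6)= X(1,6)–X(2,6)= X(1,6)–X(2,5)=  → 0/15 unlike.
Row 2: X(2,1)–X(3,2)= X(2,3)–X(3,3)= X(2,3)–X(3,4)= X(2,3)–X(3,2)= X(2,5)–X(2,6)= X(2,5)–X(3,5)= X(2,5)–X(3,6)= X(2,5)–X(3,4)= X(2,6)–X(3,6)= X(2,6)–X(3,5)=  → 0/10 unlike.
Row 3: X(3,2)–X(3,3)= X(3,2)–O(4,2)≠ X(3,2)–X(4,1)= X(3,3)–X(3,4)= X(3,3)–O(4,2)≠ X(3,4)–X(3,5)= X(3,4)–X(4,5)= X(3,5)–X(3,6)= X(3,5)–X(4,5)= X(3,5)–X(4,6)= X(3,6)–X(4,6)= X(3,6)–X(4,5)=  → 2/12 unlike.
Row 4: X(4,1)–O(4,2)≠ X(4,5)–X(4,6)= X(4,5)–X(5,5)= X(4,5)–X(5,6)= X(4,6)–X(5,6)= X(4,6)–X(5,5)=  → 1/6 unlike.
Row 5: X(5,5)–X(5,6)= X(5,5)–O(6,5)≠ X(5,5)–X(6,6)= X(5,6)–X(6,6)= X(5,6)–O(6,5)≠  → 2/5 unlike.
Row 6: X(6,1)–X(6,2)= X(6,2)–X(6,3)= O(6,5)–X(6,6)≠  → 1/3 unlike.
Total adjacent occupied pairs: 51; unlike-type pairs: 6.

6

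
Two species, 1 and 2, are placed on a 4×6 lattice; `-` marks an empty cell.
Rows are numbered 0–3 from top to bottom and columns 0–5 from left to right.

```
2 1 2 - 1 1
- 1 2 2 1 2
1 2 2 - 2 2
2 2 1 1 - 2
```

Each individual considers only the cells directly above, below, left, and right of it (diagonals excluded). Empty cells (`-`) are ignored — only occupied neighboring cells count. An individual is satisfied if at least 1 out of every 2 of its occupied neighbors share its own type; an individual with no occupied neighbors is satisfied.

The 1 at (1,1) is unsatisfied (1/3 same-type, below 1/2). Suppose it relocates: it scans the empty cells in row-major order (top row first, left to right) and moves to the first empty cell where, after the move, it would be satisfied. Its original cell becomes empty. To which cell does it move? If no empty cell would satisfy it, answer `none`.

(1,0)

Vacating (1,1). Empty cells in order:
  (0,3): 1/3 same-type → still unsatisfied.
  (1,0): 1/2 same-type → satisfied — stop here.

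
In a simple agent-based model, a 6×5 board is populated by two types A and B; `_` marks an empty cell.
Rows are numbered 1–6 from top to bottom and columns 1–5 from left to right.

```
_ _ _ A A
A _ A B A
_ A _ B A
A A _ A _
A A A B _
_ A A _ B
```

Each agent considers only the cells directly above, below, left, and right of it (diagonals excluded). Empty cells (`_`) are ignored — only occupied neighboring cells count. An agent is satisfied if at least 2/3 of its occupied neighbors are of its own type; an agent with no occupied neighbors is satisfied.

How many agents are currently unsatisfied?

7

Row 1: (1,4)A 1/2 unhappy · (1,5)A 2/2 ok
Row 2: (2,1)A 0/0 ok · (2,3)A 0/1 unhappy · (2,4)B 1/4 unhappy · (2,5)A 2/3 ok
Row 3: (3,2)A 1/1 ok · (3,4)B 1/3 unhappy · (3,5)A 1/2 unhappy
Row 4: (4,1)A 2/2 ok · (4,2)A 3/3 ok · (4,4)A 0/2 unhappy
Row 5: (5,1)A 2/2 ok · (5,2)A 4/4 ok · (5,3)A 2/3 ok · (5,4)B 0/2 unhappy
Row 6: (6,2)A 2/2 ok · (6,3)A 2/2 ok · (6,5)B 0/0 ok
Unsatisfied: (1,4), (2,3), (2,4), (3,4), (3,5), (4,4), (5,4) — 7 in total.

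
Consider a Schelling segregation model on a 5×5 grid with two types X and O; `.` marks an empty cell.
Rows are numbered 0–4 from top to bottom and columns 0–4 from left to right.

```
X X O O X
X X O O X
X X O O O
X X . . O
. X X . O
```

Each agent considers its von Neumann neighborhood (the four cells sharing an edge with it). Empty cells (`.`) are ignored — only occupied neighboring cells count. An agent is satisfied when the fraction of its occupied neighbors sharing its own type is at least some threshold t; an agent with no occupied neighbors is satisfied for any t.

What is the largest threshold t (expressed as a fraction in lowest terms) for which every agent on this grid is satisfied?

1/3

(0,0)X 2/2
(0,1)X 2/3
(0,2)O 2/3
(0,3)O 2/3
(0,4)X 1/2
(1,0)X 3/3
(1,1)X 3/4
(1,2)O 3/4
(1,3)O 3/4
(1,4)X 1/3
(2,0)X 3/3
(2,1)X 3/4
(2,2)O 2/3
(2,3)O 3/3
(2,4)O 2/3
(3,0)X 2/2
(3,1)X 3/3
(3,4)O 2/2
(4,1)X 2/2
(4,2)X 1/1
(4,4)O 1/1
The smallest same-type fraction is 1/3 at (1,4), which reduces to 1/3. Any threshold above that leaves this agent unsatisfied.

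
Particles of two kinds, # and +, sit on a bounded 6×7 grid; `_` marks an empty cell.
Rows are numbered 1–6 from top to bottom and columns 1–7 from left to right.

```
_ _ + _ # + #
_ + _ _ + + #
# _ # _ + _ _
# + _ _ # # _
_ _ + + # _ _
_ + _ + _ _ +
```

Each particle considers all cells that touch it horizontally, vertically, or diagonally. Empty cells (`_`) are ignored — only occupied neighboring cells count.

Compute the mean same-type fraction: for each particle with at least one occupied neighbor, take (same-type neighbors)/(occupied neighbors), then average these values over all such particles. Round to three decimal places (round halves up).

0.503

(1,3)+ 1/1
(1,5)# 0/3
(1,6)+ 2/5
(1,7)# 1/3
(2,2)+ 1/3
(2,5)+ 3/4
(2,6)+ 3/6
(2,7)# 1/3
(3,1)# 1/3
(3,3)# 0/2
(3,5)+ 2/4
(4,1)# 1/2
(4,2)+ 1/4
(4,5)# 2/4
(4,6)# 2/3
(5,3)+ 4/4
(5,4)+ 2/4
(5,5)# 2/4
(6,2)+ 1/1
(6,4)+ 2/3
(6,7)+ — no occupied neighbors
Sum over 20 particles: 1/1 + 0/3 + 2/5 + 1/3 + 1/3 + 3/4 + 3/6 + 1/3 + 1/3 + 0/2 + 2/4 + 1/2 + 1/4 + 2/4 + 2/3 + 4/4 + 2/4 + 2/4 + 1/1 + 2/3 = 151/15; mean = 151/15 ÷ 20 = 151/300 = 0.503333… → 0.503.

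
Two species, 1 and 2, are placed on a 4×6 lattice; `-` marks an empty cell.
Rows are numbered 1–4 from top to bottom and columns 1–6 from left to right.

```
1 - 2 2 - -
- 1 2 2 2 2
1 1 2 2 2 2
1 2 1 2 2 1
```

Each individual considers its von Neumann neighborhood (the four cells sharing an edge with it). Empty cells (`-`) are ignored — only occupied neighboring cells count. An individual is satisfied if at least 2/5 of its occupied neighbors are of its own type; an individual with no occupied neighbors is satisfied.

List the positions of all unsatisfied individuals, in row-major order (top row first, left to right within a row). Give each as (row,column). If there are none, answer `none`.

(4,2), (4,3), (4,6)

Row 1: (1,1)1 0/0 ok · (1,3)2 2/2 ok · (1,4)2 2/2 ok
Row 2: (2,2)1 1/2 ok · (2,3)2 3/4 ok · (2,4)2 4/4 ok · (2,5)2 3/3 ok · (2,6)2 2/2 ok
Row 3: (3,1)1 2/2 ok · (3,2)1 2/4 ok · (3,3)2 2/4 ok · (3,4)2 4/4 ok · (3,5)2 4/4 ok · (3,6)2 2/3 ok
Row 4: (4,1)1 1/2 ok · (4,2)2 0/3 unhappy · (4,3)1 0/3 unhappy · (4,4)2 2/3 ok · (4,5)2 2/3 ok · (4,6)1 0/2 unhappy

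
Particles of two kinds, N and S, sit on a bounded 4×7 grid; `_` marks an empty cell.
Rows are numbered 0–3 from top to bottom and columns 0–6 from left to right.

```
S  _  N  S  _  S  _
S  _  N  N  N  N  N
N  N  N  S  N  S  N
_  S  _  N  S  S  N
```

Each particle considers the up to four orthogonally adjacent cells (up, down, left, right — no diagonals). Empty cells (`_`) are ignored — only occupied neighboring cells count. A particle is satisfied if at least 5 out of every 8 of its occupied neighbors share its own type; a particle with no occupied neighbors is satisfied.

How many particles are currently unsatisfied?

Row 0: (0,0)S 1/1 ✓ · (0,2)N 1/2 ✗ · (0,3)S 0/2 ✗ · (0,5)S 0/1 ✗
Row 1: (1,0)S 1/2 ✗ · (1,2)N 3/3 ✓ · (1,3)N 2/4 ✗ · (1,4)N 3/3 ✓ · (1,5)N 2/4 ✗ · (1,6)N 2/2 ✓
Row 2: (2,0)N 1/2 ✗ · (2,1)N 2/3 ✓ · (2,2)N 2/3 ✓ · (2,3)S 0/4 ✗ · (2,4)N 1/4 ✗ · (2,5)S 1/4 ✗ · (2,6)N 2/3 ✓
Row 3: (3,1)S 0/1 ✗ · (3,3)N 0/2 ✗ · (3,4)S 1/3 ✗ · (3,5)S 2/3 ✓ · (3,6)N 1/2 ✗
Unsatisfied: (0,2), (0,3), (0,5), (1,0), (1,3), (1,5), (2,0), (2,3), (2,4), (2,5), (3,1), (3,3), (3,4), (3,6) — 14 in total.

14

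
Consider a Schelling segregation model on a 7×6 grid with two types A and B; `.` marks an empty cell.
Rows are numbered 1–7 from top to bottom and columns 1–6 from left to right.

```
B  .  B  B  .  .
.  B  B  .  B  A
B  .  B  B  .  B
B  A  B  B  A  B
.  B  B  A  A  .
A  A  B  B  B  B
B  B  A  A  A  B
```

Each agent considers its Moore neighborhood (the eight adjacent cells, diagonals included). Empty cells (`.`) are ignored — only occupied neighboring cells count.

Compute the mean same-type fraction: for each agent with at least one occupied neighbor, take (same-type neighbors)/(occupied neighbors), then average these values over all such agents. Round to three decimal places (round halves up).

Row 1: (1,1)B 1/1 · (1,3)B 3/3 · (1,4)B 3/3
Row 2: (2,2)B 5/5 · (2,3)B 5/5 · (2,5)B 3/4 · (2,6)A 0/2
Row 3: (3,1)B 2/3 · (3,3)B 5/6 · (3,4)B 5/6 · (3,6)B 2/4
Row 4: (4,1)B 2/3 · (4,2)A 0/6 · (4,3)B 5/7 · (4,4)B 4/7 · (4,5)A 2/6 · (4,6)B 1/3
Row 5: (5,2)B 4/7 · (5,3)B 5/8 · (5,4)A 2/8 · (5,5)A 2/7
Row 6: (6,1)A 1/4 · (6,2)A 2/7 · (6,3)B 4/8 · (6,4)B 3/8 · (6,5)B 3/7 · (6,6)B 2/4
Row 7: (7,1)B 1/3 · (7,2)B 2/5 · (7,3)A 2/5 · (7,4)A 2/5 · (7,5)A 1/5 · (7,6)B 2/3
Sum over 33 agents: 1/1 + 3/3 + 3/3 + 5/5 + 5/5 + 3/4 + 0/2 + 2/3 + 5/6 + 5/6 + 2/4 + 2/3 + 0/6 + 5/7 + 4/7 + 2/6 + 1/3 + 4/7 + 5/8 + 2/8 + 2/7 + 1/4 + 2/7 + 4/8 + 3/8 + 3/7 + 2/4 + 1/3 + 2/5 + 2/5 + 2/5 + 1/5 + 2/3 = 7423/420; mean = 7423/420 ÷ 33 = 7423/13860 = 0.535569… → 0.536.

0.536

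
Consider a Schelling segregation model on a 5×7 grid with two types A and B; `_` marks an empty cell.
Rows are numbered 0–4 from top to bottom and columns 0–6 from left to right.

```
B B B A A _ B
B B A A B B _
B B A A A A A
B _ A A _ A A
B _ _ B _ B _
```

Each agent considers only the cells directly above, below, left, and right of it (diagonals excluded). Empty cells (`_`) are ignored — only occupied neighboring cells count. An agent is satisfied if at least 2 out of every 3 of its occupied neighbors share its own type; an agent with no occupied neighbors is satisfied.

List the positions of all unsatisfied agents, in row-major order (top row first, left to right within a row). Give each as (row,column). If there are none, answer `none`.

(0,2), (0,4), (1,2), (1,4), (1,5), (4,3), (4,5)

Row 0: (0,0)B 2/2 ok · (0,1)B 3/3 ok · (0,2)B 1/3 unhappy · (0,3)A 2/3 ok · (0,4)A 1/2 unhappy · (0,6)B 0/0 ok
Row 1: (1,0)B 3/3 ok · (1,1)B 3/4 ok · (1,2)A 2/4 unhappy · (1,3)A 3/4 ok · (1,4)B 1/4 unhappy · (1,5)B 1/2 unhappy
Row 2: (2,0)B 3/3 ok · (2,1)B 2/3 ok · (2,2)A 3/4 ok · (2,3)A 4/4 ok · (2,4)A 2/3 ok · (2,5)A 3/4 ok · (2,6)A 2/2 ok
Row 3: (3,0)B 2/2 ok · (3,2)A 2/2 ok · (3,3)A 2/3 ok · (3,5)A 2/3 ok · (3,6)A 2/2 ok
Row 4: (4,0)B 1/1 ok · (4,3)B 0/1 unhappy · (4,5)B 0/1 unhappy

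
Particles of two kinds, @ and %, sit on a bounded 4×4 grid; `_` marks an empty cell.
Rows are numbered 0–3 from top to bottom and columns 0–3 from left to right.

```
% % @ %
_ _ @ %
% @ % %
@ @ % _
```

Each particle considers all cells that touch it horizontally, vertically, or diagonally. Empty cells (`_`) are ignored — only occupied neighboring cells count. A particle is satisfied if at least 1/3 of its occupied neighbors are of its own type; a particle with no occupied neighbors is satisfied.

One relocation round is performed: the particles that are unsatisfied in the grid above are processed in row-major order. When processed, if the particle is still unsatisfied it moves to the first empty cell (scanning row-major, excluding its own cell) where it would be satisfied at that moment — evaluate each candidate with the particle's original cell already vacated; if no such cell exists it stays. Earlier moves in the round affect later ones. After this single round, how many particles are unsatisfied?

0

Initially unsatisfied (in order): (0,2), (1,2), (2,0).
  (0,2) → (1,1).
  (1,2) → (1,0).
  (2,0) → (0,2).
Resulting grid:
% % % %
@ @ _ %
_ @ % %
@ @ % _
All satisfied now.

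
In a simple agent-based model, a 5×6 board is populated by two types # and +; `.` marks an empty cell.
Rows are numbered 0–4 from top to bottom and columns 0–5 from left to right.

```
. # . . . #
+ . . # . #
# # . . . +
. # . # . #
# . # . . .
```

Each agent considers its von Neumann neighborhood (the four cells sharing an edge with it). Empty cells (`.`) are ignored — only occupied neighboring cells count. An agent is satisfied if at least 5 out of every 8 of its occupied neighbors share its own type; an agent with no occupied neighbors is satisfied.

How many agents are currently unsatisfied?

5

Row 0: (0,1)# 0/0 ✓ · (0,5)# 1/1 ✓
Row 1: (1,0)+ 0/1 ✗ · (1,3)# 0/0 ✓ · (1,5)# 1/2 ✗
Row 2: (2,0)# 1/2 ✗ · (2,1)# 2/2 ✓ · (2,5)+ 0/2 ✗
Row 3: (3,1)# 1/1 ✓ · (3,3)# 0/0 ✓ · (3,5)# 0/1 ✗
Row 4: (4,0)# 0/0 ✓ · (4,2)# 0/0 ✓
Unsatisfied: (1,0), (1,5), (2,0), (2,5), (3,5) — 5 in total.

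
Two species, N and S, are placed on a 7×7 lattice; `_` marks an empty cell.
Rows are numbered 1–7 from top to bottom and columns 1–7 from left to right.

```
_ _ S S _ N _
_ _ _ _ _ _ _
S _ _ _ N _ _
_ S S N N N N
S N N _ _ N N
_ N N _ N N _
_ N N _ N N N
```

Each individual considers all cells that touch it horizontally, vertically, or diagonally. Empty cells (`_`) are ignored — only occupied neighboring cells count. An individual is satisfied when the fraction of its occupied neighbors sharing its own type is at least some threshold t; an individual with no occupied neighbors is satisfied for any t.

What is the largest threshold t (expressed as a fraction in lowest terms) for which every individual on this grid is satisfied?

1/4

(1,3)S 1/1
(1,4)S 1/1
(1,6)N — no occupied neighbors
(3,1)S 1/1
(3,5)N 3/3
(4,2)S 3/5
(4,3)S 1/4
(4,4)N 3/4
(4,5)N 4/4
(4,6)N 5/5
(4,7)N 3/3
(5,1)S 1/3
(5,2)N 3/6
(5,3)N 4/6
(5,6)N 6/6
(5,7)N 4/4
(6,2)N 5/6
(6,3)N 5/5
(6,5)N 4/4
(6,6)N 6/6
(7,2)N 3/3
(7,3)N 3/3
(7,5)N 3/3
(7,6)N 4/4
(7,7)N 2/2
The smallest same-type fraction is 1/4 at (4,3), which reduces to 1/4. Any threshold above that leaves this individual unsatisfied.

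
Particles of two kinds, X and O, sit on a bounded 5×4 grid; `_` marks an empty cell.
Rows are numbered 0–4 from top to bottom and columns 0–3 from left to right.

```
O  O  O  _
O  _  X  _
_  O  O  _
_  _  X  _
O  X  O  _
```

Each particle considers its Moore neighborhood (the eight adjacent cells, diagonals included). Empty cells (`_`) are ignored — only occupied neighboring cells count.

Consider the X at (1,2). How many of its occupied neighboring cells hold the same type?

0

Occupied neighbors of (1,2): (0,1)=O, (0,2)=O, (2,1)=O, (2,2)=O.
Same type (X): 0 of 4.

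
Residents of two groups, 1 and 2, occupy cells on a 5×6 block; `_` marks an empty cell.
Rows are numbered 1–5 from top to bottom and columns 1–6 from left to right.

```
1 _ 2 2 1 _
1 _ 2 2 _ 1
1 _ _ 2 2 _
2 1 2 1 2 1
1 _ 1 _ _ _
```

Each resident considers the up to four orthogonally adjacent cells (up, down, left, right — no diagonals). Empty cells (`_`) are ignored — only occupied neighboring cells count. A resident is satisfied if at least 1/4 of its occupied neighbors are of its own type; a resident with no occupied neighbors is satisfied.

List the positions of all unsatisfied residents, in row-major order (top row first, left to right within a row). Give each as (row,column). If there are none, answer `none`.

(1,5), (4,1), (4,2), (4,3), (4,4), (4,6), (5,1), (5,3)

(1,1)1 1/1 ok
(1,3)2 2/2 ok
(1,4)2 2/3 ok
(1,5)1 0/1 unhappy
(2,1)1 2/2 ok
(2,3)2 2/2 ok
(2,4)2 3/3 ok
(2,6)1 0/0 ok
(3,1)1 1/2 ok
(3,4)2 2/3 ok
(3,5)2 2/2 ok
(4,1)2 0/3 unhappy
(4,2)1 0/2 unhappy
(4,3)2 0/3 unhappy
(4,4)1 0/3 unhappy
(4,5)2 1/3 ok
(4,6)1 0/1 unhappy
(5,1)1 0/1 unhappy
(5,3)1 0/1 unhappy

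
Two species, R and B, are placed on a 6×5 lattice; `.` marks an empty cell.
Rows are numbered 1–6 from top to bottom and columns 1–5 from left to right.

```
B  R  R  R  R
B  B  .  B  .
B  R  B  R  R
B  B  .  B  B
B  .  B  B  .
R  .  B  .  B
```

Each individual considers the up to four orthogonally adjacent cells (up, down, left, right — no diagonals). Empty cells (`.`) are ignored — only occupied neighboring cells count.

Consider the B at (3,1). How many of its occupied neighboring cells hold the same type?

2

Occupied neighbors of (3,1): (2,1)=B, (4,1)=B, (3,2)=R.
Same type (B): 2 of 3.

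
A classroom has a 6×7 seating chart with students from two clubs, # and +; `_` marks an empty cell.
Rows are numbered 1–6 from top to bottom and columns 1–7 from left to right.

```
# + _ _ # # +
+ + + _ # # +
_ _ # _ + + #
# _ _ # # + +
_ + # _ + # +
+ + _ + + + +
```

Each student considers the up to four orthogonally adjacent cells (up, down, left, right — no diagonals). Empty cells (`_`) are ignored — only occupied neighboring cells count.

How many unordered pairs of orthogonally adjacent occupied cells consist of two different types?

18

Scan each occupied cell's neighbors to the right and below so each pair is counted once.
Row 1: #(1,1)–+(1,2)≠ #(1,1)–+(2,1)≠ +(1,2)–+(2,2)= #(1,5)–#(1,6)= #(1,5)–#(2,5)= #(1,6)–+(1,7)≠ #(1,6)–#(2,6)= +(1,7)–+(2,7)=  → 3/8 unlike.
Row 2: +(2,1)–+(2,2)= +(2,2)–+(2,3)= +(2,3)–#(3,3)≠ #(2,5)–#(2,6)= #(2,5)–+(3,5)≠ #(2,6)–+(2,7)≠ #(2,6)–+(3,6)≠ +(2,7)–#(3,7)≠  → 5/8 unlike.
Row 3: +(3,5)–+(3,6)= +(3,5)–#(4,5)≠ +(3,6)–#(3,7)≠ +(3,6)–+(4,6)= #(3,7)–+(4,7)≠  → 3/5 unlike.
Row 4: #(4,4)–#(4,5)= #(4,5)–+(4,6)≠ #(4,5)–+(5,5)≠ +(4,6)–+(4,7)= +(4,6)–#(5,6)≠ +(4,7)–+(5,7)=  → 3/6 unlike.
Row 5: +(5,2)–#(5,3)≠ +(5,2)–+(6,2)= +(5,5)–#(5,6)≠ +(5,5)–+(6,5)= #(5,6)–+(5,7)≠ #(5,6)–+(6,6)≠ +(5,7)–+(6,7)=  → 4/7 unlike.
Row 6: +(6,1)–+(6,2)= +(6,4)–+(6,5)= +(6,5)–+(6,6)= +(6,6)–+(6,7)=  → 0/4 unlike.
Total adjacent occupied pairs: 38; unlike-type pairs: 18.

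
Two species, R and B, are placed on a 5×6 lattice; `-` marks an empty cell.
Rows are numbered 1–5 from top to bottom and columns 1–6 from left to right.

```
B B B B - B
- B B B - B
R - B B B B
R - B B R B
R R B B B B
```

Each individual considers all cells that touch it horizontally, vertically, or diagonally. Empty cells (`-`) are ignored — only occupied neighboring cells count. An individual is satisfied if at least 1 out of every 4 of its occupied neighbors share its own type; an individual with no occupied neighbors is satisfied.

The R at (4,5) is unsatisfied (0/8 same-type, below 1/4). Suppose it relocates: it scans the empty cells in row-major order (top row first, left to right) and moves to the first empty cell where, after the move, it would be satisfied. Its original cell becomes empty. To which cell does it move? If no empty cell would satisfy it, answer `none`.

(2,1)

Vacating (4,5). Empty cells in order:
  (1,5): 0/4 same-type → still unsatisfied.
  (2,1): 1/4 same-type → satisfied — stop here.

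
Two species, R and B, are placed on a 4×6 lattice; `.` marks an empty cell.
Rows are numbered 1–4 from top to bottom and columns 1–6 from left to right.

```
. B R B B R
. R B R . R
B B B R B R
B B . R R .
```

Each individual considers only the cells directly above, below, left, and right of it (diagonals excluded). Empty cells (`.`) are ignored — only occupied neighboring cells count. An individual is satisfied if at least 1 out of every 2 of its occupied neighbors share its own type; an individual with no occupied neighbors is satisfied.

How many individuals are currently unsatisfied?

Row 1: (1,2)B 0/2 ✗ · (1,3)R 0/3 ✗ · (1,4)B 1/3 ✗ · (1,5)B 1/2 ✓ · (1,6)R 1/2 ✓
Row 2: (2,2)R 0/3 ✗ · (2,3)B 1/4 ✗ · (2,4)R 1/3 ✗ · (2,6)R 2/2 ✓
Row 3: (3,1)B 2/2 ✓ · (3,2)B 3/4 ✓ · (3,3)B 2/3 ✓ · (3,4)R 2/4 ✓ · (3,5)B 0/3 ✗ · (3,6)R 1/2 ✓
Row 4: (4,1)B 2/2 ✓ · (4,2)B 2/2 ✓ · (4,4)R 2/2 ✓ · (4,5)R 1/2 ✓
Unsatisfied: (1,2), (1,3), (1,4), (2,2), (2,3), (2,4), (3,5) — 7 in total.

7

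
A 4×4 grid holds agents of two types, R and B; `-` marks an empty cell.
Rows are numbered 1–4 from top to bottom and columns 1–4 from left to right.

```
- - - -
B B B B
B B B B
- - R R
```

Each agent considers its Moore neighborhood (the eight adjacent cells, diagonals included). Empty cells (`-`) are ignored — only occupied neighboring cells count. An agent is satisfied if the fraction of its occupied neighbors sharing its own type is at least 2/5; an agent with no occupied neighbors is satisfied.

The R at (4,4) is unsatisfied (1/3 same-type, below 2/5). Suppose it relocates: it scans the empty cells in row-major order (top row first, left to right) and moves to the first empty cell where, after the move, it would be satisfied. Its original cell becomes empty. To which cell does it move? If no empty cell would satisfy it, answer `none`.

none

Vacating (4,4). Empty cells in order:
  (1,1): 0/2 same-type → still unsatisfied.
  (1,2): 0/3 same-type → still unsatisfied.
  (1,3): 0/3 same-type → still unsatisfied.
  (1,4): 0/2 same-type → still unsatisfied.
  (4,1): 0/2 same-type → still unsatisfied.
  (4,2): 1/4 same-type → still unsatisfied.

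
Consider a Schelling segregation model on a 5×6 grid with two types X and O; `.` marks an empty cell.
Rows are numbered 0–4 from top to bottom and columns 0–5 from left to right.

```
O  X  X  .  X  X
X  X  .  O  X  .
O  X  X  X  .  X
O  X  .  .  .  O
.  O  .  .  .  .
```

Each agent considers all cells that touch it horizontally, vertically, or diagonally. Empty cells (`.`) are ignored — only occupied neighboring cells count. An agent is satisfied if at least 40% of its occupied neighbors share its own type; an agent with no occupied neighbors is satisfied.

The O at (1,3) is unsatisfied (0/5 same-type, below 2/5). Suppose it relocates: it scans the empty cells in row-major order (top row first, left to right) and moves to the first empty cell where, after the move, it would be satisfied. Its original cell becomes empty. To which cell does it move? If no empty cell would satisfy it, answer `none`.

Vacating (1,3). Empty cells in order:
  (0,3): 0/3 same-type → still unsatisfied.
  (1,2): 0/6 same-type → still unsatisfied.
  (1,5): 0/4 same-type → still unsatisfied.
  (2,4): 1/4 same-type → still unsatisfied.
  (3,2): 1/5 same-type → still unsatisfied.
  (3,3): 0/2 same-type → still unsatisfied.
  (3,4): 1/3 same-type → still unsatisfied.
  (4,0): 2/3 same-type → satisfied — stop here.

(4,0)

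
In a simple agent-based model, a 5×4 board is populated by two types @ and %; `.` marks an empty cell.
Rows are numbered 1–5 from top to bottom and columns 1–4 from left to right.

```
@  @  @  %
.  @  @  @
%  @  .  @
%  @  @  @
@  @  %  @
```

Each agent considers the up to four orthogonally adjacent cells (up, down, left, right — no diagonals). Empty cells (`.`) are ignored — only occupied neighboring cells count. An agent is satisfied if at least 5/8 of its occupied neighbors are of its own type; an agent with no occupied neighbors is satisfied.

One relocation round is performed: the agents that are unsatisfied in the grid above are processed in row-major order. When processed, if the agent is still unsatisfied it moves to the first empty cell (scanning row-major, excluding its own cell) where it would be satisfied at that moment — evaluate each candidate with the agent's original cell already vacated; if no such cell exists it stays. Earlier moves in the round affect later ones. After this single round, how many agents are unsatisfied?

5

Initially unsatisfied (in order): (1,4), (3,1), (4,1), (5,1), (5,3), (5,4).
  (1,4): no empty cell satisfies it; stays.
  (3,1): no empty cell satisfies it; stays.
  (4,1): no empty cell satisfies it; stays.
  (5,1) → (2,1).
  (5,3): no empty cell satisfies it; stays.
  (5,4) → (3,3).
Resulting grid:
@ @ @ %
@ @ @ @
% @ @ @
% @ @ @
. @ % .
Unsatisfied now: (1,4), (3,1), (4,1), (5,2), (5,3).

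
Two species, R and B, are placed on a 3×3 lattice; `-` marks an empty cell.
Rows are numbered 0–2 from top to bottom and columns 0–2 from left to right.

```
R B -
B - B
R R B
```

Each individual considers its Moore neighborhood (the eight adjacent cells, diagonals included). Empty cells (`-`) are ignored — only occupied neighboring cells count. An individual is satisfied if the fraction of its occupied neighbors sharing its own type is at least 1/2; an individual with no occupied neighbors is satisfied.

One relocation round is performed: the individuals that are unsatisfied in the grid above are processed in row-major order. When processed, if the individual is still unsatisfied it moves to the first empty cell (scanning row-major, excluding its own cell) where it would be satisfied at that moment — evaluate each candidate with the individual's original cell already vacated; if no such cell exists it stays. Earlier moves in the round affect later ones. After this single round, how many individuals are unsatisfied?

0

Initially unsatisfied (in order): (0,0), (1,0), (2,1).
  (0,0): no empty cell satisfies it; stays.
  (1,0) → (0,2).
  (2,1) → (1,0).
Resulting grid:
R B B
R - B
R - B
All satisfied now.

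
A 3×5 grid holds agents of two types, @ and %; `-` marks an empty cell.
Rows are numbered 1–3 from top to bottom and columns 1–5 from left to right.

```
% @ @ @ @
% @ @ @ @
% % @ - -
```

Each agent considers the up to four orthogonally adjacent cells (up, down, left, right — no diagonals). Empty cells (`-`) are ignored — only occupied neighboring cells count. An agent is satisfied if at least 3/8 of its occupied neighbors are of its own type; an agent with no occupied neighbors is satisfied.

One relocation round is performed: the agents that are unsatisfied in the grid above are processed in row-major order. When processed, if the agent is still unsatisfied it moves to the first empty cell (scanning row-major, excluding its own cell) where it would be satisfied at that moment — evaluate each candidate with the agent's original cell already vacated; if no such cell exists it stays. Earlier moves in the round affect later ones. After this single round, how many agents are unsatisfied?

Initially unsatisfied (in order): (3,2).
  (3,2): no empty cell satisfies it; stays.
Resulting grid:
% @ @ @ @
% @ @ @ @
% % @ - -
Unsatisfied now: (3,2).

1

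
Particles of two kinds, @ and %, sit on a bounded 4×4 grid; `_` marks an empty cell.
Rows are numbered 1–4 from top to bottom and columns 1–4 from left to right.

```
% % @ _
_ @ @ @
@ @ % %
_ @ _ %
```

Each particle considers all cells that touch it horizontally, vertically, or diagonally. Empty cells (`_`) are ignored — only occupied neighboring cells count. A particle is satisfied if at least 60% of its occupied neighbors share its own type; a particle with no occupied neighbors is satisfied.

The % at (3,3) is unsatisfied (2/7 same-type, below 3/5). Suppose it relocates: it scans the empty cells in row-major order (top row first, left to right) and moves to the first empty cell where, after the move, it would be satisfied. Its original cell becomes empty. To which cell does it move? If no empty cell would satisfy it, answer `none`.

none

Vacating (3,3). Empty cells in order:
  (1,4): 0/3 same-type → still unsatisfied.
  (2,1): 2/5 same-type → still unsatisfied.
  (4,1): 0/3 same-type → still unsatisfied.
  (4,3): 2/4 same-type → still unsatisfied.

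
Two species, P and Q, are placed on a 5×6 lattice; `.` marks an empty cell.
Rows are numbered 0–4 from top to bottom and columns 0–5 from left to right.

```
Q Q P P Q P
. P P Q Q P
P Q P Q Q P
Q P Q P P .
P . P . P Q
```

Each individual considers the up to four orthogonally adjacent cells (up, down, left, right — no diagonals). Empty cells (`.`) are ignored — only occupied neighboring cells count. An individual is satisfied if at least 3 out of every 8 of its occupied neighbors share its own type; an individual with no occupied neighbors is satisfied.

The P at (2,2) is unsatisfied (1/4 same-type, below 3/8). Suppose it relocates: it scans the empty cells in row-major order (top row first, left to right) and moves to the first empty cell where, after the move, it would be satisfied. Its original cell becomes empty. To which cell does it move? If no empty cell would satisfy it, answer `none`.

(1,0)

Vacating (2,2). Empty cells in order:
  (1,0): 2/3 same-type → satisfied — stop here.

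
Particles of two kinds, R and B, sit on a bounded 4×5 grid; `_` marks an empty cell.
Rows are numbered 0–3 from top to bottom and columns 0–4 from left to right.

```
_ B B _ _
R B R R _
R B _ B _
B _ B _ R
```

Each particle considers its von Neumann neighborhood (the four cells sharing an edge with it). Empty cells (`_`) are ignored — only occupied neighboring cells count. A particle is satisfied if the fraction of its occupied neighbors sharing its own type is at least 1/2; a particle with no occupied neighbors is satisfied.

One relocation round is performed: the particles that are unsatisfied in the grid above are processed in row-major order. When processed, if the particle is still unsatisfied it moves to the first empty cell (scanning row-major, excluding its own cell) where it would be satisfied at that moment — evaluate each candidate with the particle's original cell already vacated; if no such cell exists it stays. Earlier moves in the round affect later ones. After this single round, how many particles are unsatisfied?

Initially unsatisfied (in order): (1,2), (2,0), (2,3), (3,0).
  (1,2) → (0,0).
  (2,0) → (0,3).
  (2,3) → (1,2).
  (3,0): now satisfied by earlier moves; stays.
Resulting grid:
R B B R _
R B B R _
_ B _ _ _
B _ B _ R
All satisfied now.

0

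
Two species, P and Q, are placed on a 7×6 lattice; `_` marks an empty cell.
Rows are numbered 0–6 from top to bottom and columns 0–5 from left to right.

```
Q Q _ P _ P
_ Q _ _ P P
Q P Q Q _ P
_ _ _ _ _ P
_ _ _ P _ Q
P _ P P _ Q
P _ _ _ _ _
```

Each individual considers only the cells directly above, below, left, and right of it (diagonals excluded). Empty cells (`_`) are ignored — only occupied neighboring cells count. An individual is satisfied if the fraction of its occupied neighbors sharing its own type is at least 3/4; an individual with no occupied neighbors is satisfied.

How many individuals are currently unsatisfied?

(0,0)Q 1/1 ok
(0,1)Q 2/2 ok
(0,3)P 0/0 ok
(0,5)P 1/1 ok
(1,1)Q 1/2 unhappy
(1,4)P 1/1 ok
(1,5)P 3/3 ok
(2,0)Q 0/1 unhappy
(2,1)P 0/3 unhappy
(2,2)Q 1/2 unhappy
(2,3)Q 1/1 ok
(2,5)P 2/2 ok
(3,5)P 1/2 unhappy
(4,3)P 1/1 ok
(4,5)Q 1/2 unhappy
(5,0)P 1/1 ok
(5,2)P 1/1 ok
(5,3)P 2/2 ok
(5,5)Q 1/1 ok
(6,0)P 1/1 ok
Unsatisfied: (1,1), (2,0), (2,1), (2,2), (3,5), (4,5) — 6 in total.

6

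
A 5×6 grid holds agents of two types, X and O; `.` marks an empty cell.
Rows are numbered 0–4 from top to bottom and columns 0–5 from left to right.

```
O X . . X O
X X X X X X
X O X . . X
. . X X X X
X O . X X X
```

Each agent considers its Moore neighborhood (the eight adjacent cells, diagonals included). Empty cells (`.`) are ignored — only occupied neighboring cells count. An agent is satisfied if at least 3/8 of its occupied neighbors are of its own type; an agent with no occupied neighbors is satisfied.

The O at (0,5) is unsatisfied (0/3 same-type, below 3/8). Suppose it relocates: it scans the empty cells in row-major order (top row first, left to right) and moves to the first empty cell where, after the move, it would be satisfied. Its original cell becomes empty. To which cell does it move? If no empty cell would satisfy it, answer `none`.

Vacating (0,5). Empty cells in order:
  (0,2): 0/4 same-type → still unsatisfied.
  (0,3): 0/4 same-type → still unsatisfied.
  (2,3): 0/7 same-type → still unsatisfied.
  (2,4): 0/7 same-type → still unsatisfied.
  (3,0): 2/4 same-type → satisfied — stop here.

(3,0)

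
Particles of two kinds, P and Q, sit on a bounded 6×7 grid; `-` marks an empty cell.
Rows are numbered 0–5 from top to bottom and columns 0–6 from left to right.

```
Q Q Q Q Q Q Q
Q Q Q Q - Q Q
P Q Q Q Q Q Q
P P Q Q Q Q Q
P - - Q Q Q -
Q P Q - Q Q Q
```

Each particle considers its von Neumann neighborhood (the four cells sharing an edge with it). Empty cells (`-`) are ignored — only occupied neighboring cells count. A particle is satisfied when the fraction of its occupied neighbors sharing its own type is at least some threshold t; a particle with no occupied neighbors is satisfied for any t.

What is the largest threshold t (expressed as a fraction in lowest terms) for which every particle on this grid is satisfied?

0/1

Row 0: (0,0)Q 2/2 · (0,1)Q 3/3 · (0,2)Q 3/3 · (0,3)Q 3/3 · (0,4)Q 2/2 · (0,5)Q 3/3 · (0,6)Q 2/2
Row 1: (1,0)Q 2/3 · (1,1)Q 4/4 · (1,2)Q 4/4 · (1,3)Q 3/3 · (1,5)Q 3/3 · (1,6)Q 3/3
Row 2: (2,0)P 1/3 · (2,1)Q 2/4 · (2,2)Q 4/4 · (2,3)Q 4/4 · (2,4)Q 3/3 · (2,5)Q 4/4 · (2,6)Q 3/3
Row 3: (3,0)P 3/3 · (3,1)P 1/3 · (3,2)Q 2/3 · (3,3)Q 4/4 · (3,4)Q 4/4 · (3,5)Q 4/4 · (3,6)Q 2/2
Row 4: (4,0)P 1/2 · (4,3)Q 2/2 · (4,4)Q 4/4 · (4,5)Q 3/3
Row 5: (5,0)Q 0/2 · (5,1)P 0/2 · (5,2)Q 0/1 · (5,4)Q 2/2 · (5,5)Q 3/3 · (5,6)Q 1/1
The smallest same-type fraction is 0/2 at (5,0), which reduces to 0/1. Any threshold above that leaves this particle unsatisfied.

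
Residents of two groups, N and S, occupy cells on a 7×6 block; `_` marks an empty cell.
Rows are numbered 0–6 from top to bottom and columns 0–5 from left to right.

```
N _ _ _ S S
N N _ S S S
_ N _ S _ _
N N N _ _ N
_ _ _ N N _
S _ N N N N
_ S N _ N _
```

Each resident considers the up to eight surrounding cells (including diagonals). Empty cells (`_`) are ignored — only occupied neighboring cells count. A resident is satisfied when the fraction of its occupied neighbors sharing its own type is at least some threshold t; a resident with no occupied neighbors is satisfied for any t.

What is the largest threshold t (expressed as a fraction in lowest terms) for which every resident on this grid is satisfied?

1/3

(0,0)N 2/2
(0,4)S 4/4
(0,5)S 3/3
(1,0)N 3/3
(1,1)N 3/3
(1,3)S 3/3
(1,4)S 5/5
(1,5)S 3/3
(2,1)N 5/5
(2,3)S 2/3
(3,0)N 2/2
(3,1)N 3/3
(3,2)N 3/4
(3,5)N 1/1
(4,3)N 5/5
(4,4)N 5/5
(5,0)S 1/1
(5,2)N 3/4
(5,3)N 6/6
(5,4)N 5/5
(5,5)N 3/3
(6,1)S 1/3
(6,2)N 2/3
(6,4)N 3/3
The smallest same-type fraction is 1/3 at (6,1), which reduces to 1/3. Any threshold above that leaves this resident unsatisfied.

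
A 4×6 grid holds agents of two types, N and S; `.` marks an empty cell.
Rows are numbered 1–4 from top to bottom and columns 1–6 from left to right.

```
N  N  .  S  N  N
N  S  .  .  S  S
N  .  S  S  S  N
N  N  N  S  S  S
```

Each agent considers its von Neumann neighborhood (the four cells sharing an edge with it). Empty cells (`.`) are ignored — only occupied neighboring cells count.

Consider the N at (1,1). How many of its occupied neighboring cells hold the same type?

2

Occupied neighbors of (1,1): (2,1)=N, (1,2)=N.
Same type (N): 2 of 2.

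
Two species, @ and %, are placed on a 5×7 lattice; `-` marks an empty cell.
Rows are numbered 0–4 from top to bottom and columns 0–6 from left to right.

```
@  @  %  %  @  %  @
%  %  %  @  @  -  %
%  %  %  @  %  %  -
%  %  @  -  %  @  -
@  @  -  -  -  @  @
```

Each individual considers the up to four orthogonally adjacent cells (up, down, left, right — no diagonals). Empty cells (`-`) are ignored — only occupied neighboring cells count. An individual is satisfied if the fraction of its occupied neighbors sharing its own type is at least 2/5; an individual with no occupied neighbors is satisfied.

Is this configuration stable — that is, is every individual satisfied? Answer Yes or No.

No

Row 0: (0,0)@ 1/2 ok · (0,1)@ 1/3 unhappy · (0,2)% 2/3 ok · (0,3)% 1/3 unhappy · (0,4)@ 1/3 unhappy · (0,5)% 0/2 unhappy · (0,6)@ 0/2 unhappy
Row 1: (1,0)% 2/3 ok · (1,1)% 3/4 ok · (1,2)% 3/4 ok · (1,3)@ 2/4 ok · (1,4)@ 2/3 ok · (1,6)% 0/1 unhappy
Row 2: (2,0)% 3/3 ok · (2,1)% 4/4 ok · (2,2)% 2/4 ok · (2,3)@ 1/3 unhappy · (2,4)% 2/4 ok · (2,5)% 1/2 ok
Row 3: (3,0)% 2/3 ok · (3,1)% 2/4 ok · (3,2)@ 0/2 unhappy · (3,4)% 1/2 ok · (3,5)@ 1/3 unhappy
Row 4: (4,0)@ 1/2 ok · (4,1)@ 1/2 ok · (4,5)@ 2/2 ok · (4,6)@ 1/1 ok
For instance (0,1) has only 1/3 same-type neighbors, below 2/5.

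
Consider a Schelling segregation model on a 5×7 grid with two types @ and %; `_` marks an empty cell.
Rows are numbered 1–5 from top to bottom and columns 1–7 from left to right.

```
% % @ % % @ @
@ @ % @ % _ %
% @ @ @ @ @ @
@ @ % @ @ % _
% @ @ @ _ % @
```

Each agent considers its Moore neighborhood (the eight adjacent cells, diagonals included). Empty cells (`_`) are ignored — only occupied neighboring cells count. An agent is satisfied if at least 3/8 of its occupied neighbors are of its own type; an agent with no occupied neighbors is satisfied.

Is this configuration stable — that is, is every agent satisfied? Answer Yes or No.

(1,1)% 1/3 not
(1,2)% 2/5 satisfied
(1,3)@ 2/5 satisfied
(1,4)% 3/5 satisfied
(1,5)% 2/4 satisfied
(1,6)@ 1/4 not
(1,7)@ 1/2 satisfied
(2,1)@ 2/5 satisfied
(2,2)@ 4/8 satisfied
(2,3)% 2/8 not
(2,4)@ 4/8 satisfied
(2,5)% 2/7 not
(2,7)% 0/4 not
(3,1)% 0/5 not
(3,2)@ 5/8 satisfied
(3,3)@ 6/8 satisfied
(3,4)@ 5/8 satisfied
(3,5)@ 5/7 satisfied
(3,6)@ 3/6 satisfied
(3,7)@ 1/3 not
(4,1)@ 3/5 satisfied
(4,2)@ 5/8 satisfied
(4,3)% 0/8 not
(4,4)@ 6/7 satisfied
(4,5)@ 5/7 satisfied
(4,6)% 1/6 not
(5,1)% 0/3 not
(5,2)@ 3/5 satisfied
(5,3)@ 4/5 satisfied
(5,4)@ 3/4 satisfied
(5,6)% 1/3 not
(5,7)@ 0/2 not
For instance (1,1) has only 1/3 same-type neighbors, below 3/8.

No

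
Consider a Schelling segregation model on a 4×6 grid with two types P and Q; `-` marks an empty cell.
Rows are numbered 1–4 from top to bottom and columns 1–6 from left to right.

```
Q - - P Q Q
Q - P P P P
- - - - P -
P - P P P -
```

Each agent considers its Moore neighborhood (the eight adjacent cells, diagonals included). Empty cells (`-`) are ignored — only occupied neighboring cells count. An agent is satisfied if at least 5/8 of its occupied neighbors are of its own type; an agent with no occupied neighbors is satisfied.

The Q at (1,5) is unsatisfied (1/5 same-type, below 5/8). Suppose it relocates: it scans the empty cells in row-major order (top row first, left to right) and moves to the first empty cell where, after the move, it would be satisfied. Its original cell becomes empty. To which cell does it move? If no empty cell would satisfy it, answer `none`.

(1,2)

Vacating (1,5). Empty cells in order:
  (1,2): 2/3 same-type → satisfied — stop here.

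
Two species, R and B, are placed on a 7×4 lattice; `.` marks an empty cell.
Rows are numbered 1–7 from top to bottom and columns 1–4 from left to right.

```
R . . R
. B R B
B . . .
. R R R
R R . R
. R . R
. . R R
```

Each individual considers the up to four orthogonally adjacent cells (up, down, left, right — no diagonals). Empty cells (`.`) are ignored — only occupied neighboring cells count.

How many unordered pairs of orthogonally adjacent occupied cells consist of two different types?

3

Scan each occupied cell's neighbors to the right and below so each pair is counted once.
Row 1: R(1,4)–B(2,4)≠  → 1/1 unlike.
Row 2: B(2,2)–R(2,3)≠ R(2,3)–B(2,4)≠  → 2/2 unlike.
Row 4: R(4,2)–R(4,3)= R(4,2)–R(5,2)= R(4,3)–R(4,4)= R(4,4)–R(5,4)=  → 0/4 unlike.
Row 5: R(5,1)–R(5,2)= R(5,2)–R(6,2)= R(5,4)–R(6,4)=  → 0/3 unlike.
Row 6: R(6,4)–R(7,4)=  → 0/1 unlike.
Row 7: R(7,3)–R(7,4)=  → 0/1 unlike.
Total adjacent occupied pairs: 12; unlike-type pairs: 3.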